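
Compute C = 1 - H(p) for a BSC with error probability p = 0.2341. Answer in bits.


H(p) = -p*log2(p) - (1-p)*log2(1-p) = -0.2341*log2(0.2341) - 0.7659*log2(0.7659) = 0.490393 + 0.294697 = 0.7851. C = 1 - H(p) = 1 - 0.7851 = 0.2149

0.2149 bits


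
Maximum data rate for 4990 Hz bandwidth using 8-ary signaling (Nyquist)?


Rate = 2 * B * log2(M) = 2 * 4990 * 3.0 = 29940.0

29940.0 bps


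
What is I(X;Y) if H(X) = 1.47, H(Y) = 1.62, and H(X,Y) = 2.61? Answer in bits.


I(X;Y) = H(X) + H(Y) - H(X,Y) = 1.47 + 1.62 - 2.61 = 0.48

0.48 bits


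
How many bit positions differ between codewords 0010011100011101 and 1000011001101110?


Count differing positions: ^ . ^ . . . . ^ . ^ ^ ^ . . ^ ^ = 8 differences

8


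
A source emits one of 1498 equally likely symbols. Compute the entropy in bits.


H = log2(n) = log2(1498) = 10.5488

10.5488 bits


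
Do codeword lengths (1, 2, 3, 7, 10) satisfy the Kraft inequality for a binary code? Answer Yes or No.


Kraft sum = sum(2^(-l_i)) = 0.8838, need <= 1. Result: satisfied (a binary prefix-free code with these lengths exists)

Yes


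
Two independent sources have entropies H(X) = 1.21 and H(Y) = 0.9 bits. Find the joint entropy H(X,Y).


For independent variables, H(X,Y) = H(X) + H(Y) = 1.21 + 0.9 = 2.11

2.11 bits


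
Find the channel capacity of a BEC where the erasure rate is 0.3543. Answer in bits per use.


C = 1 - epsilon = 1 - 0.3543 = 0.6457

0.6457 bits


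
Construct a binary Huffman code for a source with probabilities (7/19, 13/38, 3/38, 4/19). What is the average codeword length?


Huffman construction (repeatedly merge the two least-probable nodes; each merge adds 1 bit to every symbol beneath it): 3/38 + 4/19 = 11/38; 11/38 + 13/38 = 12/19; 7/19 + 12/19 = 1. Resulting codeword lengths (in the order the probabilities were given): (1, 2, 3, 3). L_avg = sum(p_i * l_i) = 7/19*1 + 13/38*2 + 3/38*3 + 4/19*3 = 73/38 = 1.9211

1.9211 bits


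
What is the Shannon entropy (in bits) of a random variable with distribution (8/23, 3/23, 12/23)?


H = -sum(p_i * log2(p_i)). Terms: -(8/23)*log2(8/23) = 0.529935; -(3/23)*log2(3/23) = 0.383296; -(12/23)*log2(12/23) = 0.489704. H = 0.529935 + 0.383296 + 0.489704 = 1.4029

1.4029 bits


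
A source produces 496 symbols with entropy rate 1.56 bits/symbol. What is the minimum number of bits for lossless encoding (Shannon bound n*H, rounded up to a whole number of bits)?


Minimum bits >= n * H = 496 * 1.56 = 773.76, rounded up to a whole number of bits = 774

774 bits


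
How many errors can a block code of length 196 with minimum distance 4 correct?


Correction capability = floor((d-1)/2) = floor((4-1)/2) = 1

1 errors


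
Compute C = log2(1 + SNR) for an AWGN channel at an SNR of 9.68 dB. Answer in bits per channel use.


SNR_linear = 10^(9.68/10) = 9.2897; C = log2(1 + SNR_linear) = log2(1 + 9.2897) = 3.3631

3.3631 bits/channel use


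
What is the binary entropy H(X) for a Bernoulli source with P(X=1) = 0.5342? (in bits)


H = -p*log2(p) - (1-p)*log2(1-p). -0.5342*log2(0.5342) = 0.483210; -0.4658*log2(0.4658) = 0.513413. H = 0.483210 + 0.513413 = 0.9966

0.9966 bits


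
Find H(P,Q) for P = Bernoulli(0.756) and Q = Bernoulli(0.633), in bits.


H(P,Q) = -p*log2(q) - (1-p)*log2(1-q). -0.756*log2(0.633) = 0.498750; -0.244*log2(0.367) = 0.352860. H(P,Q) = 0.498750 + 0.352860 = 0.8516

0.8516 bits


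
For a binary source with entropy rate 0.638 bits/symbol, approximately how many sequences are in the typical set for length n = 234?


log2|A_typical| = nH = 234 * 0.638 = 149.292, so |A_typical| ~ 2^149.292 = 8.737e+44

8.737e+44


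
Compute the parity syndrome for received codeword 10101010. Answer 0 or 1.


Syndrome = XOR of all bits = 1 XOR 0 XOR 1 XOR 0 XOR 1 XOR 0 XOR 1 XOR 0 = 0

0


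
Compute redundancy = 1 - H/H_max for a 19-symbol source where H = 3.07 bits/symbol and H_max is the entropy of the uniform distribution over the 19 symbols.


H_max = log2(K) = log2(19) = 4.2479 bits/symbol. Redundancy = 1 - H/H_max = 1 - 3.07/4.2479 = 1 - 0.7227 = 0.2773

0.2773


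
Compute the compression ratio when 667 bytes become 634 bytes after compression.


Ratio = original / compressed = 667 / 634 = 1.0521

1.0521


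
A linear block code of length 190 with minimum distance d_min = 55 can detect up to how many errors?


Detection capability = d_min - 1 = 55 - 1 = 54

54 errors


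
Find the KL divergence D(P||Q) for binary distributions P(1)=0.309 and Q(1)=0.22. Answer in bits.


KL = p*log2(p/q) + (1-p)*log2((1-p)/(1-q)) = 0.309*log2(0.309/0.22) + 0.691*log2(0.691/0.78) = 0.0307

0.0307 bits


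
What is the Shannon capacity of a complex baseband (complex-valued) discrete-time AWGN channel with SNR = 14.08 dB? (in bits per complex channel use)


SNR_linear = 10^(14.08/10) = 25.5859; C = log2(1 + SNR_linear) = log2(1 + 25.5859) = 4.7326

4.7326 bits/channel use


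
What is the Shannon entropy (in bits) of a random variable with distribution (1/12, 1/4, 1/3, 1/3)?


H = -sum(p_i * log2(p_i)). Terms: -(1/12)*log2(1/12) = 0.298747; -(1/4)*log2(1/4) = 0.500000; -(1/3)*log2(1/3) = 0.528321; -(1/3)*log2(1/3) = 0.528321. H = 0.298747 + 0.500000 + 0.528321 + 0.528321 = 1.8554

1.8554 bits


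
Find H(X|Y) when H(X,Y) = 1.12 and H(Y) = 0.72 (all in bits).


H(X|Y) = H(X,Y) - H(Y) = 1.12 - 0.72 = 0.4

0.4 bits


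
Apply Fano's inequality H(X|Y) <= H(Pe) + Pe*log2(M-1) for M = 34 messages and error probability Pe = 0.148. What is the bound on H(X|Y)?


H(Pe) = -Pe*log2(Pe) - (1-Pe)*log2(1-Pe) = -0.148*log2(0.148) - 0.852*log2(0.852) = 0.407937 + 0.196876 = 0.6048. Pe*log2(M-1) = 0.148*log2(33) = 0.746570. Bound = H(Pe) + Pe*log2(M-1) = 0.407937 + 0.196876 + 0.746570 = 1.3514

1.3514 bits


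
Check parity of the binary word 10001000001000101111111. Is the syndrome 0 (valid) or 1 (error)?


Syndrome = XOR of all bits = 1 XOR 0 XOR 0 XOR 0 XOR 1 XOR 0 XOR 0 XOR 0 XOR 0 XOR 0 XOR 1 XOR 0 XOR 0 XOR 0 XOR 1 XOR 0 XOR 1 XOR 1 XOR 1 XOR 1 XOR 1 XOR 1 XOR 1 = 1

1


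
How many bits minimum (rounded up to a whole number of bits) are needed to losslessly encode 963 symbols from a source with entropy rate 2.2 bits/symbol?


Minimum bits >= n * H = 963 * 2.2 = 2118.6, rounded up to a whole number of bits = 2119

2119 bits


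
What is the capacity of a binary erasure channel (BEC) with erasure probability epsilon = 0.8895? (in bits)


C = 1 - epsilon = 1 - 0.8895 = 0.1105

0.1105 bits


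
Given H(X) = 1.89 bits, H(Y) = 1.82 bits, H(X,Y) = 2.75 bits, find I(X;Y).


I(X;Y) = H(X) + H(Y) - H(X,Y) = 1.89 + 1.82 - 2.75 = 0.96

0.96 bits


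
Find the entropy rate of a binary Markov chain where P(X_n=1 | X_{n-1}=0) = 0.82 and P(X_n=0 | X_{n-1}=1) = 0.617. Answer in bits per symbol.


Stationary distribution: pi_0 = p10/(p01+p10) = 0.4294, pi_1 = 0.5706. Entropy rate H' = pi_0*H(p01) + pi_1*H(p10) = 0.4294*0.6801 + 0.5706*0.9601 = 0.8399

0.8399 bits/symbol


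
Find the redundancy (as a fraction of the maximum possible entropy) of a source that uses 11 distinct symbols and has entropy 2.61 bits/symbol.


H_max = log2(K) = log2(11) = 3.4594 bits/symbol. Redundancy = 1 - H/H_max = 1 - 2.61/3.4594 = 1 - 0.7545 = 0.2455

0.2455


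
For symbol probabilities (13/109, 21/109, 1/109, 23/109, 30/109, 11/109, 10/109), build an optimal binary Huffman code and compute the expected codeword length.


Huffman construction (repeatedly merge the two least-probable nodes; each merge adds 1 bit to every symbol beneath it): 1/109 + 10/109 = 11/109; 11/109 + 11/109 = 22/109; 13/109 + 21/109 = 34/109; 22/109 + 23/109 = 45/109; 30/109 + 34/109 = 64/109; 45/109 + 64/109 = 1. Resulting codeword lengths (in the order the probabilities were given): (3, 3, 4, 2, 2, 3, 4). L_avg = sum(p_i * l_i) = 13/109*3 + 21/109*3 + 1/109*4 + 23/109*2 + 30/109*2 + 11/109*3 + 10/109*4 = 285/109 = 2.6147

2.6147 bits


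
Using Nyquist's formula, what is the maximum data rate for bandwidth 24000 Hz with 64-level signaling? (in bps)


Rate = 2 * B * log2(M) = 2 * 24000 * 6.0 = 288000.0

288000.0 bps


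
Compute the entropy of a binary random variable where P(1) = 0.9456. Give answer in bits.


H = -p*log2(p) - (1-p)*log2(1-p). -0.9456*log2(0.9456) = 0.076308; -0.0544*log2(0.0544) = 0.228494. H = 0.076308 + 0.228494 = 0.3048

0.3048 bits


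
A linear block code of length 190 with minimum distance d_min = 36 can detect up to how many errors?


Detection capability = d_min - 1 = 36 - 1 = 35

35 errors


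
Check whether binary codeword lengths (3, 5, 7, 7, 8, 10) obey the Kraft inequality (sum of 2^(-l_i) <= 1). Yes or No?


Kraft sum = sum(2^(-l_i)) = 0.1768, need <= 1. Result: satisfied (a binary prefix-free code with these lengths exists)

Yes


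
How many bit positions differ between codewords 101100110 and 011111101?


Count differing positions: ^ ^ . . ^ ^ . ^ ^ = 6 differences

6


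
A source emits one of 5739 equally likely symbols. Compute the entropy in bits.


H = log2(n) = log2(5739) = 12.4866

12.4866 bits


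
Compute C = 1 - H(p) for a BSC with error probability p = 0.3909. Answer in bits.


H(p) = -p*log2(p) - (1-p)*log2(1-p) = -0.3909*log2(0.3909) - 0.6091*log2(0.6091) = 0.529720 + 0.435658 = 0.9654. C = 1 - H(p) = 1 - 0.9654 = 0.0346

0.0346 bits


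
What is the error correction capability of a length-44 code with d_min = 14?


Correction capability = floor((d-1)/2) = floor((14-1)/2) = 6

6 errors


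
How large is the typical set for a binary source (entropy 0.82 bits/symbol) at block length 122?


log2|A_typical| = nH = 122 * 0.82 = 100.04, so |A_typical| ~ 2^100.04 = 1.303e+30

1.303e+30


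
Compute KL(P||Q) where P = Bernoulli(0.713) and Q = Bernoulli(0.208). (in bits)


KL = p*log2(p/q) + (1-p)*log2((1-p)/(1-q)) = 0.713*log2(0.713/0.208) + 0.287*log2(0.287/0.792) = 0.8469

0.8469 bits


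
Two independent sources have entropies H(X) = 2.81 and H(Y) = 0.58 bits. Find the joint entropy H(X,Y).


For independent variables, H(X,Y) = H(X) + H(Y) = 2.81 + 0.58 = 3.39

3.39 bits


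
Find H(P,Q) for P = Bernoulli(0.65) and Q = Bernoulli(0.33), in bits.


H(P,Q) = -p*log2(q) - (1-p)*log2(1-q). -0.65*log2(0.33) = 1.039650; -0.35*log2(0.67) = 0.202218. H(P,Q) = 1.039650 + 0.202218 = 1.2419

1.2419 bits


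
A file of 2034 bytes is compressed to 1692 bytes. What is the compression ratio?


Ratio = original / compressed = 2034 / 1692 = 1.2021

1.2021


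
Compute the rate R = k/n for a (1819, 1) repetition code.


Rate = k/n = 1/1819

1/1819


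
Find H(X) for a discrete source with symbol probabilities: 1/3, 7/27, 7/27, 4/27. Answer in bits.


H = -sum(p_i * log2(p_i)). Terms: -(1/3)*log2(1/3) = 0.528321; -(7/27)*log2(7/27) = 0.504916; -(7/27)*log2(7/27) = 0.504916; -(4/27)*log2(4/27) = 0.408131. H = 0.528321 + 0.504916 + 0.504916 + 0.408131 = 1.9463

1.9463 bits


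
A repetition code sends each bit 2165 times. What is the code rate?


Rate = k/n = 1/2165

1/2165


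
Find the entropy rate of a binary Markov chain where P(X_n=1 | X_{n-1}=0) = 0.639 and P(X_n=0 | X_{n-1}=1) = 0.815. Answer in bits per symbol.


Stationary distribution: pi_0 = p10/(p01+p10) = 0.5605, pi_1 = 0.4395. Entropy rate H' = pi_0*H(p01) + pi_1*H(p10) = 0.5605*0.9435 + 0.4395*0.6909 = 0.8325

0.8325 bits/symbol


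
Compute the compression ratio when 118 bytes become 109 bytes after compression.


Ratio = original / compressed = 118 / 109 = 1.0826

1.0826


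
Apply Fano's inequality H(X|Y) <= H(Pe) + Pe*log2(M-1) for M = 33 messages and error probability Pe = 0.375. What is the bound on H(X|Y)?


H(Pe) = -Pe*log2(Pe) - (1-Pe)*log2(1-Pe) = -0.375*log2(0.375) - 0.625*log2(0.625) = 0.530639 + 0.423795 = 0.9544. Pe*log2(M-1) = 0.375*log2(32) = 1.875000. Bound = H(Pe) + Pe*log2(M-1) = 0.530639 + 0.423795 + 1.875000 = 2.8294

2.8294 bits


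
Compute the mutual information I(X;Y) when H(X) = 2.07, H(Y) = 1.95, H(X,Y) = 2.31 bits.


I(X;Y) = H(X) + H(Y) - H(X,Y) = 2.07 + 1.95 - 2.31 = 1.71

1.71 bits


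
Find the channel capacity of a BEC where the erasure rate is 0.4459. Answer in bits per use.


C = 1 - epsilon = 1 - 0.4459 = 0.5541

0.5541 bits


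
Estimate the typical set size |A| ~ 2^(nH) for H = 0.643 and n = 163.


log2|A_typical| = nH = 163 * 0.643 = 104.809, so |A_typical| ~ 2^104.809 = 3.553e+31

3.553e+31


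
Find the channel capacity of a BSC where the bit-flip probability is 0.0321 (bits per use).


H(p) = -p*log2(p) - (1-p)*log2(1-p) = -0.0321*log2(0.0321) - 0.9679*log2(0.9679) = 0.159257 + 0.045559 = 0.2048. C = 1 - H(p) = 1 - 0.2048 = 0.7952

0.7952 bits


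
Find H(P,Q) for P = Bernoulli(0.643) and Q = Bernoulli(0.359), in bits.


H(P,Q) = -p*log2(q) - (1-p)*log2(1-q). -0.643*log2(0.359) = 0.950318; -0.357*log2(0.641) = 0.229053. H(P,Q) = 0.950318 + 0.229053 = 1.1794

1.1794 bits


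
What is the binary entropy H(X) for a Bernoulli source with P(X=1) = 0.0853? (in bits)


H = -p*log2(p) - (1-p)*log2(1-p). -0.0853*log2(0.0853) = 0.302927; -0.9147*log2(0.9147) = 0.117657. H = 0.302927 + 0.117657 = 0.4206

0.4206 bits


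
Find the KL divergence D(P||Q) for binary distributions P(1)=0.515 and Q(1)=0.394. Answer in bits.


KL = p*log2(p/q) + (1-p)*log2((1-p)/(1-q)) = 0.515*log2(0.515/0.394) + 0.485*log2(0.485/0.606) = 0.0431

0.0431 bits


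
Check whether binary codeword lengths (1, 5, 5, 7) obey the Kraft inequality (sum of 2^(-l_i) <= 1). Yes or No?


Kraft sum = sum(2^(-l_i)) = 0.5703, need <= 1. Result: satisfied (a binary prefix-free code with these lengths exists)

Yes


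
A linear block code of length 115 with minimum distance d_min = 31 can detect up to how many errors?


Detection capability = d_min - 1 = 31 - 1 = 30

30 errors


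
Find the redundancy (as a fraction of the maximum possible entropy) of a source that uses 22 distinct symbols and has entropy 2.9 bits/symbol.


H_max = log2(K) = log2(22) = 4.4594 bits/symbol. Redundancy = 1 - H/H_max = 1 - 2.9/4.4594 = 1 - 0.6503 = 0.3497

0.3497


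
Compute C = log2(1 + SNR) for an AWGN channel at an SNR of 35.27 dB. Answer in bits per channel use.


SNR_linear = 10^(35.27/10) = 3365.1157; C = log2(1 + SNR_linear) = log2(1 + 3365.1157) = 11.7169

11.7169 bits/channel use


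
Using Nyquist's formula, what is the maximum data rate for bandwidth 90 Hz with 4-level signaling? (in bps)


Rate = 2 * B * log2(M) = 2 * 90 * 2.0 = 360.0

360.0 bps


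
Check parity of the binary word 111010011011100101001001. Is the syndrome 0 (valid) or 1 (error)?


Syndrome = XOR of all bits = 1 XOR 1 XOR 1 XOR 0 XOR 1 XOR 0 XOR 0 XOR 1 XOR 1 XOR 0 XOR 1 XOR 1 XOR 1 XOR 0 XOR 0 XOR 1 XOR 0 XOR 1 XOR 0 XOR 0 XOR 1 XOR 0 XOR 0 XOR 1 = 1

1


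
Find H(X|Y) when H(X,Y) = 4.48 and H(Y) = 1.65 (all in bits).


H(X|Y) = H(X,Y) - H(Y) = 4.48 - 1.65 = 2.83

2.83 bits


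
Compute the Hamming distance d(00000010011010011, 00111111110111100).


Count differing positions: . . ^ ^ ^ ^ . ^ ^ . ^ ^ . ^ ^ ^ ^ = 12 differences

12


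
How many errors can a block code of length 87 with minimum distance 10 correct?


Correction capability = floor((d-1)/2) = floor((10-1)/2) = 4

4 errors


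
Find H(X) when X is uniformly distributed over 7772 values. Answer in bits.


H = log2(n) = log2(7772) = 12.9241

12.9241 bits


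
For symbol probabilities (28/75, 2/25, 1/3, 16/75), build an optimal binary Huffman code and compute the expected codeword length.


Huffman construction (repeatedly merge the two least-probable nodes; each merge adds 1 bit to every symbol beneath it): 2/25 + 16/75 = 22/75; 22/75 + 1/3 = 47/75; 28/75 + 47/75 = 1. Resulting codeword lengths (in the order the probabilities were given): (1, 3, 2, 3). L_avg = sum(p_i * l_i) = 28/75*1 + 2/25*3 + 1/3*2 + 16/75*3 = 48/25 = 1.92

1.92 bits


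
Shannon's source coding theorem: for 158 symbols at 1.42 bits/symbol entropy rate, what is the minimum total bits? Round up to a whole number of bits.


Minimum bits >= n * H = 158 * 1.42 = 224.36, rounded up to a whole number of bits = 225

225 bits


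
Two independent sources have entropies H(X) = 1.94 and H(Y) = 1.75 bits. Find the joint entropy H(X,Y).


For independent variables, H(X,Y) = H(X) + H(Y) = 1.94 + 1.75 = 3.69

3.69 bits


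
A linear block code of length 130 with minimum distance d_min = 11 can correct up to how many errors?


Correction capability = floor((d-1)/2) = floor((11-1)/2) = 5

5 errors


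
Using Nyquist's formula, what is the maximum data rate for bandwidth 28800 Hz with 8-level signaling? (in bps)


Rate = 2 * B * log2(M) = 2 * 28800 * 3.0 = 172800.0

172800.0 bps


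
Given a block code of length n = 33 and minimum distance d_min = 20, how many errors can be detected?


Detection capability = d_min - 1 = 20 - 1 = 19

19 errors


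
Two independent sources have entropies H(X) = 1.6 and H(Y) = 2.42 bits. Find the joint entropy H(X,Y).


For independent variables, H(X,Y) = H(X) + H(Y) = 1.6 + 2.42 = 4.02

4.02 bits


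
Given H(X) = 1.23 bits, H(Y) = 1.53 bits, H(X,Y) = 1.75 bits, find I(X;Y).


I(X;Y) = H(X) + H(Y) - H(X,Y) = 1.23 + 1.53 - 1.75 = 1.01

1.01 bits


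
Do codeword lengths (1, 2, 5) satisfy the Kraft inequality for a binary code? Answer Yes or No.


Kraft sum = sum(2^(-l_i)) = 0.7812, need <= 1. Result: satisfied (a binary prefix-free code with these lengths exists)

Yes


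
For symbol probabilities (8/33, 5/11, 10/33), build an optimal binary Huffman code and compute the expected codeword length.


Huffman construction (repeatedly merge the two least-probable nodes; each merge adds 1 bit to every symbol beneath it): 8/33 + 10/33 = 6/11; 5/11 + 6/11 = 1. Resulting codeword lengths (in the order the probabilities were given): (2, 1, 2). L_avg = sum(p_i * l_i) = 8/33*2 + 5/11*1 + 10/33*2 = 17/11 = 1.5455

1.5455 bits


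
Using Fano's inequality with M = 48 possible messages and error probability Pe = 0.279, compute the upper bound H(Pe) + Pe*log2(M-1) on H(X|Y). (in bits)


H(Pe) = -Pe*log2(Pe) - (1-Pe)*log2(1-Pe) = -0.279*log2(0.279) - 0.721*log2(0.721) = 0.513824 + 0.340261 = 0.8541. Pe*log2(M-1) = 0.279*log2(47) = 1.549730. Bound = H(Pe) + Pe*log2(M-1) = 0.513824 + 0.340261 + 1.549730 = 2.4038

2.4038 bits


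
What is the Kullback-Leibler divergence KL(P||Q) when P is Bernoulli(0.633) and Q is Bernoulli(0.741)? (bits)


KL = p*log2(p/q) + (1-p)*log2((1-p)/(1-q)) = 0.633*log2(0.633/0.741) + 0.367*log2(0.367/0.259) = 0.0407

0.0407 bits


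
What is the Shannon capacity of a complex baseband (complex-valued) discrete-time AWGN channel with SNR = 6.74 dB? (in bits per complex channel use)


SNR_linear = 10^(6.74/10) = 4.7206; C = log2(1 + SNR_linear) = log2(1 + 4.7206) = 2.5162

2.5162 bits/channel use


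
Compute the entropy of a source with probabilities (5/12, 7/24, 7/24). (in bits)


H = -sum(p_i * log2(p_i)). Terms: -(5/12)*log2(5/12) = 0.526264; -(7/24)*log2(7/24) = 0.518469; -(7/24)*log2(7/24) = 0.518469. H = 0.526264 + 0.518469 + 0.518469 = 1.5632

1.5632 bits


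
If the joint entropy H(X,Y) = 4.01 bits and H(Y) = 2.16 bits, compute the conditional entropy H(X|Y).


H(X|Y) = H(X,Y) - H(Y) = 4.01 - 2.16 = 1.85

1.85 bits


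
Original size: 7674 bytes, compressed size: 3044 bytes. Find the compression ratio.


Ratio = original / compressed = 7674 / 3044 = 2.521

2.521


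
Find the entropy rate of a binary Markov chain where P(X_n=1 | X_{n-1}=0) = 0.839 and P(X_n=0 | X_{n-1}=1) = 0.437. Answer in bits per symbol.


Stationary distribution: pi_0 = p10/(p01+p10) = 0.3425, pi_1 = 0.6575. Entropy rate H' = pi_0*H(p01) + pi_1*H(p10) = 0.3425*0.6367 + 0.6575*0.9885 = 0.868

0.868 bits/symbol


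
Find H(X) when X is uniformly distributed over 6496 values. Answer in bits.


H = log2(n) = log2(6496) = 12.6653

12.6653 bits


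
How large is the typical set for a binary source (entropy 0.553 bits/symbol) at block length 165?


log2|A_typical| = nH = 165 * 0.553 = 91.245, so |A_typical| ~ 2^91.245 = 2.934e+27

2.934e+27


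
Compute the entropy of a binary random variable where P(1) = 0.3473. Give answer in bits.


H = -p*log2(p) - (1-p)*log2(1-p). -0.3473*log2(0.3473) = 0.529891; -0.6527*log2(0.6527) = 0.401742. H = 0.529891 + 0.401742 = 0.9316

0.9316 bits


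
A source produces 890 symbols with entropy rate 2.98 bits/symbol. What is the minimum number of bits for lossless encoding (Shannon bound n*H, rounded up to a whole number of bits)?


Minimum bits >= n * H = 890 * 2.98 = 2652.2, rounded up to a whole number of bits = 2653

2653 bits


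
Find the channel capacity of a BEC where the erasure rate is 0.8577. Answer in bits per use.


C = 1 - epsilon = 1 - 0.8577 = 0.1423

0.1423 bits


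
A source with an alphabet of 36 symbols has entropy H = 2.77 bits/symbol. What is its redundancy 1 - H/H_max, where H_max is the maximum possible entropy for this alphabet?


H_max = log2(K) = log2(36) = 5.1699 bits/symbol. Redundancy = 1 - H/H_max = 1 - 2.77/5.1699 = 1 - 0.5358 = 0.4642

0.4642


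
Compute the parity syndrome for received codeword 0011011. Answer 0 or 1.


Syndrome = XOR of all bits = 0 XOR 0 XOR 1 XOR 1 XOR 0 XOR 1 XOR 1 = 0

0


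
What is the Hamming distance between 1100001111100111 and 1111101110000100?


Count differing positions: . . ^ ^ ^ . . . . ^ ^ . . . ^ ^ = 7 differences

7


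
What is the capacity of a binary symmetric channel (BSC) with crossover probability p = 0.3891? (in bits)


H(p) = -p*log2(p) - (1-p)*log2(1-p) = -0.3891*log2(0.3891) - 0.6109*log2(0.6109) = 0.529871 + 0.434345 = 0.9642. C = 1 - H(p) = 1 - 0.9642 = 0.0358

0.0358 bits


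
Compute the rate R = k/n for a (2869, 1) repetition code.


Rate = k/n = 1/2869

1/2869


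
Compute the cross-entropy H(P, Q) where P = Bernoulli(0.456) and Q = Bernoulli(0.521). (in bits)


H(P,Q) = -p*log2(q) - (1-p)*log2(1-q). -0.456*log2(0.521) = 0.428934; -0.544*log2(0.479) = 0.577675. H(P,Q) = 0.428934 + 0.577675 = 1.0066

1.0066 bits


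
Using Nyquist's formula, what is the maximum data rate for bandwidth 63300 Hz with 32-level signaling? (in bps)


Rate = 2 * B * log2(M) = 2 * 63300 * 5.0 = 633000.0

633000.0 bps


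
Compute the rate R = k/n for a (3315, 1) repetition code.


Rate = k/n = 1/3315

1/3315


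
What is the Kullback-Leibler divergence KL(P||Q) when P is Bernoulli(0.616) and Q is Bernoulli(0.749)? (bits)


KL = p*log2(p/q) + (1-p)*log2((1-p)/(1-q)) = 0.616*log2(0.616/0.749) + 0.384*log2(0.384/0.251) = 0.0618

0.0618 bits


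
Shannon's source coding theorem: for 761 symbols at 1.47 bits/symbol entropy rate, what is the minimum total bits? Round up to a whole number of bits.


Minimum bits >= n * H = 761 * 1.47 = 1118.67, rounded up to a whole number of bits = 1119

1119 bits


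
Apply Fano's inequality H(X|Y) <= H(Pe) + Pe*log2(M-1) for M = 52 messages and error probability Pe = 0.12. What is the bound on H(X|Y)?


H(Pe) = -Pe*log2(Pe) - (1-Pe)*log2(1-Pe) = -0.12*log2(0.12) - 0.88*log2(0.88) = 0.367067 + 0.162294 = 0.5294. Pe*log2(M-1) = 0.12*log2(51) = 0.680691. Bound = H(Pe) + Pe*log2(M-1) = 0.367067 + 0.162294 + 0.680691 = 1.2101

1.2101 bits


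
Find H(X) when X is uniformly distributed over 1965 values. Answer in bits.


H = log2(n) = log2(1965) = 10.9403

10.9403 bits


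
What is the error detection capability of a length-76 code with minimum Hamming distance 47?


Detection capability = d_min - 1 = 47 - 1 = 46

46 errors


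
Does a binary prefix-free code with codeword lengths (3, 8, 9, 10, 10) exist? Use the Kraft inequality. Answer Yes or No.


Kraft sum = sum(2^(-l_i)) = 0.1328, need <= 1. Result: satisfied (a binary prefix-free code with these lengths exists)

Yes


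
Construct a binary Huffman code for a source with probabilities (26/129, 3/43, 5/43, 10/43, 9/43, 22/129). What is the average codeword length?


Huffman construction (repeatedly merge the two least-probable nodes; each merge adds 1 bit to every symbol beneath it): 3/43 + 5/43 = 8/43; 22/129 + 8/43 = 46/129; 26/129 + 9/43 = 53/129; 10/43 + 46/129 = 76/129; 53/129 + 76/129 = 1. Resulting codeword lengths (in the order the probabilities were given): (2, 4, 4, 2, 2, 3). L_avg = sum(p_i * l_i) = 26/129*2 + 3/43*4 + 5/43*4 + 10/43*2 + 9/43*2 + 22/129*3 = 328/129 = 2.5426

2.5426 bits


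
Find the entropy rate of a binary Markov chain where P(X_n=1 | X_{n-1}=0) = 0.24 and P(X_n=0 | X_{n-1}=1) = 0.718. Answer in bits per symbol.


Stationary distribution: pi_0 = p10/(p01+p10) = 0.7495, pi_1 = 0.2505. Entropy rate H' = pi_0*H(p01) + pi_1*H(p10) = 0.7495*0.795 + 0.2505*0.8582 = 0.8109

0.8109 bits/symbol


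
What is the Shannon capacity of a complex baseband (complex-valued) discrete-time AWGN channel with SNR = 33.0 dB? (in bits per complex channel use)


SNR_linear = 10^(33.0/10) = 1995.2623; C = log2(1 + SNR_linear) = log2(1 + 1995.2623) = 10.9631

10.9631 bits/channel use


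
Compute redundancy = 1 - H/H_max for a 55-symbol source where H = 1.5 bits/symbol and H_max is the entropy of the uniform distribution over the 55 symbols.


H_max = log2(K) = log2(55) = 5.7814 bits/symbol. Redundancy = 1 - H/H_max = 1 - 1.5/5.7814 = 1 - 0.2595 = 0.7405

0.7405


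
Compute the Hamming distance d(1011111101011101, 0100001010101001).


Count differing positions: ^ ^ ^ ^ ^ ^ . ^ ^ ^ ^ ^ . ^ . . = 12 differences

12


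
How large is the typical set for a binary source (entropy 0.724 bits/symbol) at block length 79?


log2|A_typical| = nH = 79 * 0.724 = 57.196, so |A_typical| ~ 2^57.196 = 1.651e+17

1.651e+17


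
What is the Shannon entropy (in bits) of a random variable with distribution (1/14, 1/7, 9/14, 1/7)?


H = -sum(p_i * log2(p_i)). Terms: -(1/14)*log2(1/14) = 0.271954; -(1/7)*log2(1/7) = 0.401051; -(9/14)*log2(9/14) = 0.409776; -(1/7)*log2(1/7) = 0.401051. H = 0.271954 + 0.401051 + 0.409776 + 0.401051 = 1.4838

1.4838 bits


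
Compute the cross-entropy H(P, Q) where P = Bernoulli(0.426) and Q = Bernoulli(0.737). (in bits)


H(P,Q) = -p*log2(q) - (1-p)*log2(1-q). -0.426*log2(0.737) = 0.187552; -0.574*log2(0.263) = 1.106021. H(P,Q) = 0.187552 + 1.106021 = 1.2936

1.2936 bits


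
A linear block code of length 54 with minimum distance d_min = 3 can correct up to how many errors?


Correction capability = floor((d-1)/2) = floor((3-1)/2) = 1

1 errors


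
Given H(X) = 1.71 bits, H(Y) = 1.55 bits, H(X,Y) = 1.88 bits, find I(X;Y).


I(X;Y) = H(X) + H(Y) - H(X,Y) = 1.71 + 1.55 - 1.88 = 1.38

1.38 bits


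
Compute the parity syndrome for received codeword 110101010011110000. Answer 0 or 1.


Syndrome = XOR of all bits = 1 XOR 1 XOR 0 XOR 1 XOR 0 XOR 1 XOR 0 XOR 1 XOR 0 XOR 0 XOR 1 XOR 1 XOR 1 XOR 1 XOR 0 XOR 0 XOR 0 XOR 0 = 1

1


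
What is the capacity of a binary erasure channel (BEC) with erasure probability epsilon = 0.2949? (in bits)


C = 1 - epsilon = 1 - 0.2949 = 0.7051

0.7051 bits


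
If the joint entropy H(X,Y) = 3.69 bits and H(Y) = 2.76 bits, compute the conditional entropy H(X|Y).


H(X|Y) = H(X,Y) - H(Y) = 3.69 - 2.76 = 0.93

0.93 bits


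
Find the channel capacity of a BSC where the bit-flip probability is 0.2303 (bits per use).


H(p) = -p*log2(p) - (1-p)*log2(1-p) = -0.2303*log2(0.2303) - 0.7697*log2(0.7697) = 0.487871 + 0.290663 = 0.7785. C = 1 - H(p) = 1 - 0.7785 = 0.2215

0.2215 bits


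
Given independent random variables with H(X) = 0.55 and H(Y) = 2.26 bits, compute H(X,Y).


For independent variables, H(X,Y) = H(X) + H(Y) = 0.55 + 2.26 = 2.81

2.81 bits


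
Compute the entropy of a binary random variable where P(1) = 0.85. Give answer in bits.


H = -p*log2(p) - (1-p)*log2(1-p). -0.85*log2(0.85) = 0.199295; -0.15*log2(0.15) = 0.410545. H = 0.199295 + 0.410545 = 0.6098

0.6098 bits


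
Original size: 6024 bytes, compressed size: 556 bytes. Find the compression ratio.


Ratio = original / compressed = 6024 / 556 = 10.8345

10.8345


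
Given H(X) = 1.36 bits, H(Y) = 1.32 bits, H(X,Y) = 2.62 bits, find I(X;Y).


I(X;Y) = H(X) + H(Y) - H(X,Y) = 1.36 + 1.32 - 2.62 = 0.06

0.06 bits


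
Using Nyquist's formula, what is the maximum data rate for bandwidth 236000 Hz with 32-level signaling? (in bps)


Rate = 2 * B * log2(M) = 2 * 236000 * 5.0 = 2360000.0

2360000.0 bps


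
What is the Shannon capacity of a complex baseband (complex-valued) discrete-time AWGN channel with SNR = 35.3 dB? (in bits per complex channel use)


SNR_linear = 10^(35.3/10) = 3388.4416; C = log2(1 + SNR_linear) = log2(1 + 3388.4416) = 11.7268

11.7268 bits/channel use


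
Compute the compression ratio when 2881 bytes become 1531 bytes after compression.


Ratio = original / compressed = 2881 / 1531 = 1.8818

1.8818


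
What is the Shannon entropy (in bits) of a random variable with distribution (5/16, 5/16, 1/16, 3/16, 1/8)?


H = -sum(p_i * log2(p_i)). Terms: -(5/16)*log2(5/16) = 0.524397; -(5/16)*log2(5/16) = 0.524397; -(1/16)*log2(1/16) = 0.250000; -(3/16)*log2(3/16) = 0.452820; -(1/8)*log2(1/8) = 0.375000. H = 0.524397 + 0.524397 + 0.250000 + 0.452820 + 0.375000 = 2.1266

2.1266 bits


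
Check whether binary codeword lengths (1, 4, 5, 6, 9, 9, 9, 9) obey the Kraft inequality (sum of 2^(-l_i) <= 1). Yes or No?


Kraft sum = sum(2^(-l_i)) = 0.6172, need <= 1. Result: satisfied (a binary prefix-free code with these lengths exists)

Yes


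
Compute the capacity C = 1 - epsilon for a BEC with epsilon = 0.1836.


C = 1 - epsilon = 1 - 0.1836 = 0.8164

0.8164 bits


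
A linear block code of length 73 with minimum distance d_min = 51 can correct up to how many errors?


Correction capability = floor((d-1)/2) = floor((51-1)/2) = 25

25 errors


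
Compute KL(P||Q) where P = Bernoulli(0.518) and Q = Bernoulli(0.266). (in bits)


KL = p*log2(p/q) + (1-p)*log2((1-p)/(1-q)) = 0.518*log2(0.518/0.266) + 0.482*log2(0.482/0.734) = 0.2056

0.2056 bits


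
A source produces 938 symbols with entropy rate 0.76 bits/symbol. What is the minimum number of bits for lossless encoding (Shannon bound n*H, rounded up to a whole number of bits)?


Minimum bits >= n * H = 938 * 0.76 = 712.88, rounded up to a whole number of bits = 713

713 bits


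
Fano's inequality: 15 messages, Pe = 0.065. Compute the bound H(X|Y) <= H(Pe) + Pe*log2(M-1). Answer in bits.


H(Pe) = -Pe*log2(Pe) - (1-Pe)*log2(1-Pe) = -0.065*log2(0.065) - 0.935*log2(0.935) = 0.256322 + 0.090659 = 0.347. Pe*log2(M-1) = 0.065*log2(14) = 0.247478. Bound = H(Pe) + Pe*log2(M-1) = 0.256322 + 0.090659 + 0.247478 = 0.5945

0.5945 bits


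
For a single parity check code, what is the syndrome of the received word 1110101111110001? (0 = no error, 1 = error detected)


Syndrome = XOR of all bits = 1 XOR 1 XOR 1 XOR 0 XOR 1 XOR 0 XOR 1 XOR 1 XOR 1 XOR 1 XOR 1 XOR 1 XOR 0 XOR 0 XOR 0 XOR 1 = 1

1


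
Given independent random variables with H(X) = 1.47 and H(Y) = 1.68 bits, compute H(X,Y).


For independent variables, H(X,Y) = H(X) + H(Y) = 1.47 + 1.68 = 3.15

3.15 bits


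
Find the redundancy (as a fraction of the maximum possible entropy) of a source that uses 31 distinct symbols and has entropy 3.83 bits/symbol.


H_max = log2(K) = log2(31) = 4.9542 bits/symbol. Redundancy = 1 - H/H_max = 1 - 3.83/4.9542 = 1 - 0.7731 = 0.2269

0.2269


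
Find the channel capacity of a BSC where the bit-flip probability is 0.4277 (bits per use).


H(p) = -p*log2(p) - (1-p)*log2(1-p) = -0.4277*log2(0.4277) - 0.5723*log2(0.5723) = 0.524073 + 0.460791 = 0.9849. C = 1 - H(p) = 1 - 0.9849 = 0.0151

0.0151 bits


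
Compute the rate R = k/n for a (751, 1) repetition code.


Rate = k/n = 1/751

1/751


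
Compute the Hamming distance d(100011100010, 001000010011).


Count differing positions: ^ . ^ . ^ ^ ^ ^ . . . ^ = 7 differences

7


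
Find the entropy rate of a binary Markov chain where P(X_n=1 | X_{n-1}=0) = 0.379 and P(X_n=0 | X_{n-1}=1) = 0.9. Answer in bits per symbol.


Stationary distribution: pi_0 = p10/(p01+p10) = 0.7037, pi_1 = 0.2963. Entropy rate H' = pi_0*H(p01) + pi_1*H(p10) = 0.7037*0.9573 + 0.2963*0.469 = 0.8126

0.8126 bits/symbol


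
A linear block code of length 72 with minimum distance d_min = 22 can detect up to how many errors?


Detection capability = d_min - 1 = 22 - 1 = 21

21 errors


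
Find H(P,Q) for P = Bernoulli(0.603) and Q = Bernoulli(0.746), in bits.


H(P,Q) = -p*log2(q) - (1-p)*log2(1-q). -0.603*log2(0.746) = 0.254920; -0.397*log2(0.254) = 0.784909. H(P,Q) = 0.254920 + 0.784909 = 1.0398

1.0398 bits


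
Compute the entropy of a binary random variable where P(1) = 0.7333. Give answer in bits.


H = -p*log2(p) - (1-p)*log2(1-p). -0.7333*log2(0.7333) = 0.328170; -0.2667*log2(0.2667) = 0.508520. H = 0.328170 + 0.508520 = 0.8367

0.8367 bits


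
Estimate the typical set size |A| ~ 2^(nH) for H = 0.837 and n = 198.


log2|A_typical| = nH = 198 * 0.837 = 165.726, so |A_typical| ~ 2^165.726 = 7.736e+49

7.736e+49


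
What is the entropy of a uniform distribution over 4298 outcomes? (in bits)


H = log2(n) = log2(4298) = 12.0694

12.0694 bits


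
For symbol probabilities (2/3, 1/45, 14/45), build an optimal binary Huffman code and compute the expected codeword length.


Huffman construction (repeatedly merge the two least-probable nodes; each merge adds 1 bit to every symbol beneath it): 1/45 + 14/45 = 1/3; 1/3 + 2/3 = 1. Resulting codeword lengths (in the order the probabilities were given): (1, 2, 2). L_avg = sum(p_i * l_i) = 2/3*1 + 1/45*2 + 14/45*2 = 4/3 = 1.3333

1.3333 bits


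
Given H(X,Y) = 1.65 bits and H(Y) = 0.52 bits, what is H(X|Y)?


H(X|Y) = H(X,Y) - H(Y) = 1.65 - 0.52 = 1.13

1.13 bits


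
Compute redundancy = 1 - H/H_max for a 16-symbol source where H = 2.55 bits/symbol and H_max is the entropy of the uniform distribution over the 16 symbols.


H_max = log2(K) = log2(16) = 4.0 bits/symbol. Redundancy = 1 - H/H_max = 1 - 2.55/4.0 = 1 - 0.6375 = 0.3625

0.3625


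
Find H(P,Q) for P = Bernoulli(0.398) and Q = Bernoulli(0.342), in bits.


H(P,Q) = -p*log2(q) - (1-p)*log2(1-q). -0.398*log2(0.342) = 0.616077; -0.602*log2(0.658) = 0.363512. H(P,Q) = 0.616077 + 0.363512 = 0.9796

0.9796 bits


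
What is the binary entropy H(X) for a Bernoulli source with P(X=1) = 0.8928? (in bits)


H = -p*log2(p) - (1-p)*log2(1-p). -0.8928*log2(0.8928) = 0.146054; -0.1072*log2(0.1072) = 0.345358. H = 0.146054 + 0.345358 = 0.4914

0.4914 bits


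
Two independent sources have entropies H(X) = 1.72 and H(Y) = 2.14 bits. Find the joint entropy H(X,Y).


For independent variables, H(X,Y) = H(X) + H(Y) = 1.72 + 2.14 = 3.86

3.86 bits


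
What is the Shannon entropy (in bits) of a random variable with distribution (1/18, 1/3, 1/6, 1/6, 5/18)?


H = -sum(p_i * log2(p_i)). Terms: -(1/18)*log2(1/18) = 0.231663; -(1/3)*log2(1/3) = 0.528321; -(1/6)*log2(1/6) = 0.430827; -(1/6)*log2(1/6) = 0.430827; -(5/18)*log2(5/18) = 0.513332. H = 0.231663 + 0.528321 + 0.430827 + 0.430827 + 0.513332 = 2.135

2.135 bits


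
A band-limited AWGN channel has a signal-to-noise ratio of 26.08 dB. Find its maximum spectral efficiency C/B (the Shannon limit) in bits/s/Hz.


SNR_linear = 10^(26.08/10) = 405.5085; C/B = log2(1 + SNR_linear) = log2(1 + 405.5085) = 8.6671

8.6671 bits/s/Hz


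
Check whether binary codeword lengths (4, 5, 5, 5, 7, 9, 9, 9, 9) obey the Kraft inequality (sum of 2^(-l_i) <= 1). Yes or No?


Kraft sum = sum(2^(-l_i)) = 0.1719, need <= 1. Result: satisfied (a binary prefix-free code with these lengths exists)

Yes


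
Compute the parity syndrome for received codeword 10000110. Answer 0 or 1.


Syndrome = XOR of all bits = 1 XOR 0 XOR 0 XOR 0 XOR 0 XOR 1 XOR 1 XOR 0 = 1

1


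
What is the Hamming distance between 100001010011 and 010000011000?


Count differing positions: ^ ^ . . . ^ . . ^ . ^ ^ = 6 differences

6


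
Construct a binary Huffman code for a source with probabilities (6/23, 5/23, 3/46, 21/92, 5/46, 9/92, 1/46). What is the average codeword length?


Huffman construction (repeatedly merge the two least-probable nodes; each merge adds 1 bit to every symbol beneath it): 1/46 + 3/46 = 2/23; 2/23 + 9/92 = 17/92; 5/46 + 17/92 = 27/92; 5/23 + 21/92 = 41/92; 6/23 + 27/92 = 51/92; 41/92 + 51/92 = 1. Resulting codeword lengths (in the order the probabilities were given): (2, 2, 5, 2, 3, 4, 5). L_avg = sum(p_i * l_i) = 6/23*2 + 5/23*2 + 3/46*5 + 21/92*2 + 5/46*3 + 9/92*4 + 1/46*5 = 59/23 = 2.5652

2.5652 bits


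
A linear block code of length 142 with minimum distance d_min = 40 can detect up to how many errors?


Detection capability = d_min - 1 = 40 - 1 = 39

39 errors


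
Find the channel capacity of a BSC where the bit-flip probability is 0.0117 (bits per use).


H(p) = -p*log2(p) - (1-p)*log2(1-p) = -0.0117*log2(0.0117) - 0.9883*log2(0.9883) = 0.075083 + 0.016780 = 0.0919. C = 1 - H(p) = 1 - 0.0919 = 0.9081

0.9081 bits


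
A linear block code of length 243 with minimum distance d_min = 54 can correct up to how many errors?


Correction capability = floor((d-1)/2) = floor((54-1)/2) = 26

26 errors


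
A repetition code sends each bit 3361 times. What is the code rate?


Rate = k/n = 1/3361

1/3361


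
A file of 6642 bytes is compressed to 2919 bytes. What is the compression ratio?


Ratio = original / compressed = 6642 / 2919 = 2.2754

2.2754


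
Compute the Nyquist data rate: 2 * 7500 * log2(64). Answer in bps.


Rate = 2 * B * log2(M) = 2 * 7500 * 6.0 = 90000.0

90000.0 bps


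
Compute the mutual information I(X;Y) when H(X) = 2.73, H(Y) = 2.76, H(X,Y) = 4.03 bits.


I(X;Y) = H(X) + H(Y) - H(X,Y) = 2.73 + 2.76 - 4.03 = 1.46

1.46 bits


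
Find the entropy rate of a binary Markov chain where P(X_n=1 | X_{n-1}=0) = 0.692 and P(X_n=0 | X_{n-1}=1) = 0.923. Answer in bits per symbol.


Stationary distribution: pi_0 = p10/(p01+p10) = 0.5715, pi_1 = 0.4285. Entropy rate H' = pi_0*H(p01) + pi_1*H(p10) = 0.5715*0.8909 + 0.4285*0.3915 = 0.6769

0.6769 bits/symbol


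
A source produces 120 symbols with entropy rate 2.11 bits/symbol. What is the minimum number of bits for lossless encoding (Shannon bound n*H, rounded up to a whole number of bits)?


Minimum bits >= n * H = 120 * 2.11 = 253.2, rounded up to a whole number of bits = 254

254 bits


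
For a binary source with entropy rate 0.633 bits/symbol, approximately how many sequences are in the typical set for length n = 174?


log2|A_typical| = nH = 174 * 0.633 = 110.142, so |A_typical| ~ 2^110.142 = 1.432e+33

1.432e+33


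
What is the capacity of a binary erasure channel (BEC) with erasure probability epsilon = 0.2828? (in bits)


C = 1 - epsilon = 1 - 0.2828 = 0.7172

0.7172 bits


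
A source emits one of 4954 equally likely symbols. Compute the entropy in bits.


H = log2(n) = log2(4954) = 12.2744

12.2744 bits


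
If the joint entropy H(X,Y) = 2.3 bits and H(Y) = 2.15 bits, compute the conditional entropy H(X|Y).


H(X|Y) = H(X,Y) - H(Y) = 2.3 - 2.15 = 0.15

0.15 bits


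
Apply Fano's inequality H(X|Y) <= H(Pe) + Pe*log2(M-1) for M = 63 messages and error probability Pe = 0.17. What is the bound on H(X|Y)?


H(Pe) = -Pe*log2(Pe) - (1-Pe)*log2(1-Pe) = -0.17*log2(0.17) - 0.83*log2(0.83) = 0.434587 + 0.223118 = 0.6577. Pe*log2(M-1) = 0.17*log2(62) = 1.012213. Bound = H(Pe) + Pe*log2(M-1) = 0.434587 + 0.223118 + 1.012213 = 1.6699

1.6699 bits


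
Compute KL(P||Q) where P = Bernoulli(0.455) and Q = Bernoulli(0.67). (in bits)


KL = p*log2(p/q) + (1-p)*log2((1-p)/(1-q)) = 0.455*log2(0.455/0.67) + 0.545*log2(0.545/0.33) = 0.1404

0.1404 bits
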